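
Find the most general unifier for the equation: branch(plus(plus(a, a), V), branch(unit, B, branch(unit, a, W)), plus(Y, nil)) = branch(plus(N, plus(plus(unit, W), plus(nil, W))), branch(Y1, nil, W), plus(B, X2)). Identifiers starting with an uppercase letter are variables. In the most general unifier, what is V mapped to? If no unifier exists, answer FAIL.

FAIL

Decompose branch/3: plus(plus(a, a), V) = plus(N, plus(plus(unit, W), plus(nil, W))),  branch(unit, B, branch(unit, a, W)) = branch(Y1, nil, W),  plus(Y, nil) = plus(B, X2).
Decompose plus/2: plus(a, a) = N,  V = plus(plus(unit, W), plus(nil, W)).
Bind N := plus(a, a); no other remaining equation mentions N.
Bind V := plus(plus(unit, W), plus(nil, W)); no other remaining equation mentions V.
Decompose branch/3: unit = Y1,  B = nil,  branch(unit, a, W) = W.
Bind Y1 := unit; no other remaining equation mentions Y1.
Bind B := nil; substituting into the one remaining equation that mentions B gives: plus(Y, nil) = plus(nil, X2).
Occurs check fails: W occurs in branch(unit, a, W); the equation W = branch(unit, a, W) has no finite solution.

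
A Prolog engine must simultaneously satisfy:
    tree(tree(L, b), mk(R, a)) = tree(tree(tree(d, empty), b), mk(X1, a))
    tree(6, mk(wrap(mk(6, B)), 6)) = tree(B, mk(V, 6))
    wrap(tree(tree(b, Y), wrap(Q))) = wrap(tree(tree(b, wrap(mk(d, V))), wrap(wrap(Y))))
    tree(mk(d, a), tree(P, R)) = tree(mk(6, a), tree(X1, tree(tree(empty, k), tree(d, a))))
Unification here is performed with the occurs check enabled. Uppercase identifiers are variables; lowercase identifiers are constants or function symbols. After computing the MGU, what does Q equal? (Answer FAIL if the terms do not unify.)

FAIL

Decompose tree/2: tree(L, b) = tree(tree(d, empty), b),  mk(R, a) = mk(X1, a).
Decompose tree/2: L = tree(d, empty),  b = b.
Bind L := tree(d, empty); no other remaining equation mentions L.
Delete trivial equation b = b.
Decompose mk/2: R = X1,  a = a.
Bind R := X1; substituting into the one remaining equation that mentions R gives: tree(mk(d, a), tree(P, X1)) = tree(mk(6, a), tree(X1, tree(tree(empty, k), tree(d, a)))).
Delete trivial equation a = a.
Decompose tree/2: 6 = B,  mk(wrap(mk(6, B)), 6) = mk(V, 6).
Bind B := 6; substituting into the one remaining equation that mentions B gives: mk(wrap(mk(6, 6)), 6) = mk(V, 6).
Decompose mk/2: wrap(mk(6, 6)) = V,  6 = 6.
Bind V := wrap(mk(6, 6)); substituting into the one remaining equation that mentions V gives: wrap(tree(tree(b, Y), wrap(Q))) = wrap(tree(tree(b, wrap(mk(d, wrap(mk(6, 6))))), wrap(wrap(Y)))).
Delete trivial equation 6 = 6.
Decompose wrap/1: tree(tree(b, Y), wrap(Q)) = tree(tree(b, wrap(mk(d, wrap(mk(6, 6))))), wrap(wrap(Y))).
Decompose tree/2: tree(b, Y) = tree(b, wrap(mk(d, wrap(mk(6, 6))))),  wrap(Q) = wrap(wrap(Y)).
Decompose tree/2: b = b,  Y = wrap(mk(d, wrap(mk(6, 6)))).
Delete trivial equation b = b.
Bind Y := wrap(mk(d, wrap(mk(6, 6)))); substituting into the one remaining equation that mentions Y gives: wrap(Q) = wrap(wrap(wrap(mk(d, wrap(mk(6, 6)))))).
Decompose wrap/1: Q = wrap(wrap(mk(d, wrap(mk(6, 6))))).
Bind Q := wrap(wrap(mk(d, wrap(mk(6, 6))))); no other remaining equation mentions Q.
Decompose tree/2: mk(d, a) = mk(6, a),  tree(P, X1) = tree(X1, tree(tree(empty, k), tree(d, a))).
Decompose mk/2: d = 6,  a = a.
Clash: constants d and 6 differ; no unifier exists.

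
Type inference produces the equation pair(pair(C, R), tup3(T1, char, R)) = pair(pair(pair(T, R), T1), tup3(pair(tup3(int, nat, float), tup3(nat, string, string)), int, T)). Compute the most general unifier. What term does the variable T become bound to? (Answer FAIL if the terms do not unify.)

Decompose pair/2: pair(C, R) = pair(pair(T, R), T1),  tup3(T1, char, R) = tup3(pair(tup3(int, nat, float), tup3(nat, string, string)), int, T).
Decompose pair/2: C = pair(T, R),  R = T1.
Bind C := pair(T, R); no other remaining equation mentions C.
Bind R := T1; substituting into the remaining equation gives: tup3(T1, char, T1) = tup3(pair(tup3(int, nat, float), tup3(nat, string, string)), int, T). Substituting into the earlier binding gives C := pair(T, T1).
Decompose tup3/3: T1 = pair(tup3(int, nat, float), tup3(nat, string, string)),  char = int,  T1 = T.
Bind T1 := pair(tup3(int, nat, float), tup3(nat, string, string)); substituting into the one remaining equation that mentions T1 gives: pair(tup3(int, nat, float), tup3(nat, string, string)) = T. Substituting into the earlier bindings gives C := pair(T, pair(tup3(int, nat, float), tup3(nat, string, string))), R := pair(tup3(int, nat, float), tup3(nat, string, string)).
Clash: constants char and int differ; no unifier exists.

FAIL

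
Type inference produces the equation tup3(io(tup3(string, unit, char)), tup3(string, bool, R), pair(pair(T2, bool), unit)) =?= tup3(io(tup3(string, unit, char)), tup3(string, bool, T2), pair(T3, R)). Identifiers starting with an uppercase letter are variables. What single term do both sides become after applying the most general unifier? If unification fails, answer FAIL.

Decompose tup3/3: io(tup3(string, unit, char)) =?= io(tup3(string, unit, char)),  tup3(string, bool, R) =?= tup3(string, bool, T2),  pair(pair(T2, bool), unit) =?= pair(T3, R).
Delete trivial equation io(tup3(string, unit, char)) =?= io(tup3(string, unit, char)).
Decompose tup3/3: string =?= string,  bool =?= bool,  R =?= T2.
Delete trivial equation string =?= string.
Delete trivial equation bool =?= bool.
Bind R := T2; substituting into the remaining equation gives: pair(pair(T2, bool), unit) =?= pair(T3, T2).
Decompose pair/2: pair(T2, bool) =?= T3,  unit =?= T2.
Bind T3 := pair(T2, bool); no other remaining equation mentions T3.
Bind T2 := unit. Substituting into the earlier bindings gives R := unit, T3 := pair(unit, bool).
Applying the MGU to either side gives tup3(io(tup3(string, unit, char)), tup3(string, bool, unit), pair(pair(unit, bool), unit)).

tup3(io(tup3(string, unit, char)), tup3(string, bool, unit), pair(pair(unit, bool), unit))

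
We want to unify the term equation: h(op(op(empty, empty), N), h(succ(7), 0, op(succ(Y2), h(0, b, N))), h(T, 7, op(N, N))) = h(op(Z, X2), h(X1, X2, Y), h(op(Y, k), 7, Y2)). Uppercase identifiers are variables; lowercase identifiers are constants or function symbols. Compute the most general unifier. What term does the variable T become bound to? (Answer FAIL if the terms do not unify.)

Decompose h/3: op(op(empty, empty), N) = op(Z, X2),  h(succ(7), 0, op(succ(Y2), h(0, b, N))) = h(X1, X2, Y),  h(T, 7, op(N, N)) = h(op(Y, k), 7, Y2).
Decompose op/2: op(empty, empty) = Z,  N = X2.
Bind Z := op(empty, empty); no other remaining equation mentions Z.
Bind N := X2; substituting into the remaining equations gives: h(succ(7), 0, op(succ(Y2), h(0, b, X2))) = h(X1, X2, Y),  h(T, 7, op(X2, X2)) = h(op(Y, k), 7, Y2).
Decompose h/3: succ(7) = X1,  0 = X2,  op(succ(Y2), h(0, b, X2)) = Y.
Bind X1 := succ(7); no other remaining equation mentions X1.
Bind X2 := 0; substituting into the remaining equations gives: op(succ(Y2), h(0, b, 0)) = Y,  h(T, 7, op(0, 0)) = h(op(Y, k), 7, Y2). Substituting into the earlier binding gives N := 0.
Bind Y := op(succ(Y2), h(0, b, 0)); substituting into the remaining equation gives: h(T, 7, op(0, 0)) = h(op(op(succ(Y2), h(0, b, 0)), k), 7, Y2).
Decompose h/3: T = op(op(succ(Y2), h(0, b, 0)), k),  7 = 7,  op(0, 0) = Y2.
Bind T := op(op(succ(Y2), h(0, b, 0)), k); no other remaining equation mentions T.
Delete trivial equation 7 = 7.
Bind Y2 := op(0, 0). Substituting into the earlier bindings gives Y := op(succ(op(0, 0)), h(0, b, 0)), T := op(op(succ(op(0, 0)), h(0, b, 0)), k).
MGU = { Z -> op(empty, empty), N -> 0, X1 -> succ(7), X2 -> 0, Y -> op(succ(op(0, 0)), h(0, b, 0)), T -> op(op(succ(op(0, 0)), h(0, b, 0)), k), Y2 -> op(0, 0) }, so T -> op(op(succ(op(0, 0)), h(0, b, 0)), k).

op(op(succ(op(0, 0)), h(0, b, 0)), k)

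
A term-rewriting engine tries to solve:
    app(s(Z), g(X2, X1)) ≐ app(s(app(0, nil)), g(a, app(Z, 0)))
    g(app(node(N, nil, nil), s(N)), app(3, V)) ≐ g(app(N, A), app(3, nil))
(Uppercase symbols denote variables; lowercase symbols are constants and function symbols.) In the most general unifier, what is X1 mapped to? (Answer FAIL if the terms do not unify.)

Decompose app/2: s(Z) ≐ s(app(0, nil)),  g(X2, X1) ≐ g(a, app(Z, 0)).
Decompose s/1: Z ≐ app(0, nil).
Bind Z := app(0, nil); substituting into the one remaining equation that mentions Z gives: g(X2, X1) ≐ g(a, app(app(0, nil), 0)).
Decompose g/2: X2 ≐ a,  X1 ≐ app(app(0, nil), 0).
Bind X2 := a; no other remaining equation mentions X2.
Bind X1 := app(app(0, nil), 0); no other remaining equation mentions X1.
Decompose g/2: app(node(N, nil, nil), s(N)) ≐ app(N, A),  app(3, V) ≐ app(3, nil).
Decompose app/2: node(N, nil, nil) ≐ N,  s(N) ≐ A.
Occurs check fails: N occurs in node(N, nil, nil); the equation N ≐ node(N, nil, nil) has no finite solution.

FAIL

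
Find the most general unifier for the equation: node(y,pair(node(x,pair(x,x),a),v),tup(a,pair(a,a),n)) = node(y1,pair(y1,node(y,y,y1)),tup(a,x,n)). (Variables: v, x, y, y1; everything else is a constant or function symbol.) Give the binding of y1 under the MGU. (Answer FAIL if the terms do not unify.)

node(pair(a,a),pair(pair(a,a),pair(a,a)),a)

Decompose node/3: y = y1,  pair(node(x,pair(x,x),a),v) = pair(y1,node(y,y,y1)),  tup(a,pair(a,a),n) = tup(a,x,n).
Bind y := y1; substituting into the one remaining equation that mentions y gives: pair(node(x,pair(x,x),a),v) = pair(y1,node(y1,y1,y1)).
Decompose pair/2: node(x,pair(x,x),a) = y1,  v = node(y1,y1,y1).
Bind y1 := node(x,pair(x,x),a); substituting into the one remaining equation that mentions y1 gives: v = node(node(x,pair(x,x),a),node(x,pair(x,x),a),node(x,pair(x,x),a)). Substituting into the earlier binding gives y := node(x,pair(x,x),a).
Bind v := node(node(x,pair(x,x),a),node(x,pair(x,x),a),node(x,pair(x,x),a)); no other remaining equation mentions v.
Decompose tup/3: a = a,  pair(a,a) = x,  n = n.
Delete trivial equation a = a.
Bind x := pair(a,a); no other remaining equation mentions x. Substituting into the earlier bindings gives y := node(pair(a,a),pair(pair(a,a),pair(a,a)),a), y1 := node(pair(a,a),pair(pair(a,a),pair(a,a)),a), v := node(node(pair(a,a),pair(pair(a,a),pair(a,a)),a),node(pair(a,a),pair(pair(a,a),pair(a,a)),a),node(pair(a,a),pair(pair(a,a),pair(a,a)),a)).
Delete trivial equation n = n.
MGU = { y -> node(pair(a,a),pair(pair(a,a),pair(a,a)),a), y1 -> node(pair(a,a),pair(pair(a,a),pair(a,a)),a), v -> node(node(pair(a,a),pair(pair(a,a),pair(a,a)),a),node(pair(a,a),pair(pair(a,a),pair(a,a)),a),node(pair(a,a),pair(pair(a,a),pair(a,a)),a)), x -> pair(a,a) }, so y1 -> node(pair(a,a),pair(pair(a,a),pair(a,a)),a).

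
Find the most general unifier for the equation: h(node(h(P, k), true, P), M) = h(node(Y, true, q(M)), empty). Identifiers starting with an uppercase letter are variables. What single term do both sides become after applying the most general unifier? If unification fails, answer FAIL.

h(node(h(q(empty), k), true, q(empty)), empty)

Decompose h/2: node(h(P, k), true, P) = node(Y, true, q(M)),  M = empty.
Decompose node/3: h(P, k) = Y,  true = true,  P = q(M).
Bind Y := h(P, k); no other remaining equation mentions Y.
Delete trivial equation true = true.
Bind P := q(M); no other remaining equation mentions P. Substituting into the earlier binding gives Y := h(q(M), k).
Bind M := empty. Substituting into the earlier bindings gives Y := h(q(empty), k), P := q(empty).
Applying the MGU to either side gives h(node(h(q(empty), k), true, q(empty)), empty).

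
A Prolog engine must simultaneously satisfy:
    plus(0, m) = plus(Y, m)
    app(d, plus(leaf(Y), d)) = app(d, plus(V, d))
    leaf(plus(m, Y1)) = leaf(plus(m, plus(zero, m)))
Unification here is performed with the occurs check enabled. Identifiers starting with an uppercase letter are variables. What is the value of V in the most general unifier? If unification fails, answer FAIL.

leaf(0)

Decompose plus/2: 0 = Y,  m = m.
Bind Y := 0; substituting into the one remaining equation that mentions Y gives: app(d, plus(leaf(0), d)) = app(d, plus(V, d)).
Delete trivial equation m = m.
Decompose app/2: d = d,  plus(leaf(0), d) = plus(V, d).
Delete trivial equation d = d.
Decompose plus/2: leaf(0) = V,  d = d.
Bind V := leaf(0); no other remaining equation mentions V.
Delete trivial equation d = d.
Decompose leaf/1: plus(m, Y1) = plus(m, plus(zero, m)).
Decompose plus/2: m = m,  Y1 = plus(zero, m).
Delete trivial equation m = m.
Bind Y1 := plus(zero, m).
MGU = { Y -> 0, V -> leaf(0), Y1 -> plus(zero, m) }, so V -> leaf(0).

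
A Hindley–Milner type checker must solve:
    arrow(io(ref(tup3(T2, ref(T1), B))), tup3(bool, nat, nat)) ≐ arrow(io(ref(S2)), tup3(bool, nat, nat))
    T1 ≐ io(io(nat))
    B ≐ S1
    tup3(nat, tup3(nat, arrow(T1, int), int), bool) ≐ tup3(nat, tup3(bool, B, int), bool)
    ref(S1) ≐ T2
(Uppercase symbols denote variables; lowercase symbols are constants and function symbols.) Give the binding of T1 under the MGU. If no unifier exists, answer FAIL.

FAIL

Decompose arrow/2: io(ref(tup3(T2, ref(T1), B))) ≐ io(ref(S2)),  tup3(bool, nat, nat) ≐ tup3(bool, nat, nat).
Decompose io/1: ref(tup3(T2, ref(T1), B)) ≐ ref(S2).
Decompose ref/1: tup3(T2, ref(T1), B) ≐ S2.
Bind S2 := tup3(T2, ref(T1), B); no other remaining equation mentions S2.
Delete trivial equation tup3(bool, nat, nat) ≐ tup3(bool, nat, nat).
Bind T1 := io(io(nat)); substituting into the one remaining equation that mentions T1 gives: tup3(nat, tup3(nat, arrow(io(io(nat)), int), int), bool) ≐ tup3(nat, tup3(bool, B, int), bool). Substituting into the earlier binding gives S2 := tup3(T2, ref(io(io(nat))), B).
Bind B := S1; substituting into the one remaining equation that mentions B gives: tup3(nat, tup3(nat, arrow(io(io(nat)), int), int), bool) ≐ tup3(nat, tup3(bool, S1, int), bool). Substituting into the earlier binding gives S2 := tup3(T2, ref(io(io(nat))), S1).
Decompose tup3/3: nat ≐ nat,  tup3(nat, arrow(io(io(nat)), int), int) ≐ tup3(bool, S1, int),  bool ≐ bool.
Delete trivial equation nat ≐ nat.
Decompose tup3/3: nat ≐ bool,  arrow(io(io(nat)), int) ≐ S1,  int ≐ int.
Clash: constants nat and bool differ; no unifier exists.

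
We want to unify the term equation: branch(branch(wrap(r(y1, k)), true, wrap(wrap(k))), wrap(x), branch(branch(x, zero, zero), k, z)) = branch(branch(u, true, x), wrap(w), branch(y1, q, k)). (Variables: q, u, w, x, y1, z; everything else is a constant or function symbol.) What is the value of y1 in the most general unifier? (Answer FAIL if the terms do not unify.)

Decompose branch/3: branch(wrap(r(y1, k)), true, wrap(wrap(k))) = branch(u, true, x),  wrap(x) = wrap(w),  branch(branch(x, zero, zero), k, z) = branch(y1, q, k).
Decompose branch/3: wrap(r(y1, k)) = u,  true = true,  wrap(wrap(k)) = x.
Bind u := wrap(r(y1, k)); no other remaining equation mentions u.
Delete trivial equation true = true.
Bind x := wrap(wrap(k)); substituting into the remaining equations gives: wrap(wrap(wrap(k))) = wrap(w),  branch(branch(wrap(wrap(k)), zero, zero), k, z) = branch(y1, q, k).
Decompose wrap/1: wrap(wrap(k)) = w.
Bind w := wrap(wrap(k)); no other remaining equation mentions w.
Decompose branch/3: branch(wrap(wrap(k)), zero, zero) = y1,  k = q,  z = k.
Bind y1 := branch(wrap(wrap(k)), zero, zero); no other remaining equation mentions y1. Substituting into the earlier binding gives u := wrap(r(branch(wrap(wrap(k)), zero, zero), k)).
Bind q := k; no other remaining equation mentions q.
Bind z := k.
MGU = { u ↦ wrap(r(branch(wrap(wrap(k)), zero, zero), k)), x ↦ wrap(wrap(k)), w ↦ wrap(wrap(k)), y1 ↦ branch(wrap(wrap(k)), zero, zero), q ↦ k, z ↦ k }, so y1 ↦ branch(wrap(wrap(k)), zero, zero).

branch(wrap(wrap(k)), zero, zero)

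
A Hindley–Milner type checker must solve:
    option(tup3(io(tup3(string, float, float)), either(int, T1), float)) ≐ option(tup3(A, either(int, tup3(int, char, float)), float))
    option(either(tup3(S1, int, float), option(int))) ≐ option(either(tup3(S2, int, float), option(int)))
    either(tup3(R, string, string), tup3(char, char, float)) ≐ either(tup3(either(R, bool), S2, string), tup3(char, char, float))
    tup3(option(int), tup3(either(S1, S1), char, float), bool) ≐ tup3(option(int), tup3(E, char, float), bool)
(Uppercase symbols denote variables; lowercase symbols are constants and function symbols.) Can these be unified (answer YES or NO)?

Decompose option/1: tup3(io(tup3(string, float, float)), either(int, T1), float) ≐ tup3(A, either(int, tup3(int, char, float)), float).
Decompose tup3/3: io(tup3(string, float, float)) ≐ A,  either(int, T1) ≐ either(int, tup3(int, char, float)),  float ≐ float.
Bind A := io(tup3(string, float, float)); no other remaining equation mentions A.
Decompose either/2: int ≐ int,  T1 ≐ tup3(int, char, float).
Delete trivial equation int ≐ int.
Bind T1 := tup3(int, char, float); no other remaining equation mentions T1.
Delete trivial equation float ≐ float.
Decompose option/1: either(tup3(S1, int, float), option(int)) ≐ either(tup3(S2, int, float), option(int)).
Decompose either/2: tup3(S1, int, float) ≐ tup3(S2, int, float),  option(int) ≐ option(int).
Decompose tup3/3: S1 ≐ S2,  int ≐ int,  float ≐ float.
Bind S1 := S2; substituting into the one remaining equation that mentions S1 gives: tup3(option(int), tup3(either(S2, S2), char, float), bool) ≐ tup3(option(int), tup3(E, char, float), bool).
Delete trivial equation int ≐ int.
Delete trivial equation float ≐ float.
Delete trivial equation option(int) ≐ option(int).
Decompose either/2: tup3(R, string, string) ≐ tup3(either(R, bool), S2, string),  tup3(char, char, float) ≐ tup3(char, char, float).
Decompose tup3/3: R ≐ either(R, bool),  string ≐ S2,  string ≐ string.
Occurs check fails: R occurs in either(R, bool); the equation R ≐ either(R, bool) has no finite solution.

NO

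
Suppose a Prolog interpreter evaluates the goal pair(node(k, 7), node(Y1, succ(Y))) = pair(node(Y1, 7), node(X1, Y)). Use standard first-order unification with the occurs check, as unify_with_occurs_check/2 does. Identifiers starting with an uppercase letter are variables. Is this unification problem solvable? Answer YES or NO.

NO

Decompose pair/2: node(k, 7) = node(Y1, 7),  node(Y1, succ(Y)) = node(X1, Y).
Decompose node/2: k = Y1,  7 = 7.
Bind Y1 := k; substituting into the one remaining equation that mentions Y1 gives: node(k, succ(Y)) = node(X1, Y).
Delete trivial equation 7 = 7.
Decompose node/2: k = X1,  succ(Y) = Y.
Bind X1 := k; no other remaining equation mentions X1.
Occurs check fails: Y occurs in succ(Y); the equation Y = succ(Y) has no finite solution.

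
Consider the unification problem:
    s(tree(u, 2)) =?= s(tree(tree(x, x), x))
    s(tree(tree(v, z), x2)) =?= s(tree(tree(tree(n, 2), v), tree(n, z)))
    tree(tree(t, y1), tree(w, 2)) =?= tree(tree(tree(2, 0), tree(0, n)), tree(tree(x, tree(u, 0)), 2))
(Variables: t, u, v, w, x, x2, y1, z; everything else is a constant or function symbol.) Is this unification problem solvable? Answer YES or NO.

Decompose s/1: tree(u, 2) =?= tree(tree(x, x), x).
Decompose tree/2: u =?= tree(x, x),  2 =?= x.
Bind u := tree(x, x); substituting into the one remaining equation that mentions u gives: tree(tree(t, y1), tree(w, 2)) =?= tree(tree(tree(2, 0), tree(0, n)), tree(tree(x, tree(tree(x, x), 0)), 2)).
Bind x := 2; substituting into the one remaining equation that mentions x gives: tree(tree(t, y1), tree(w, 2)) =?= tree(tree(tree(2, 0), tree(0, n)), tree(tree(2, tree(tree(2, 2), 0)), 2)). Substituting into the earlier binding gives u := tree(2, 2).
Decompose s/1: tree(tree(v, z), x2) =?= tree(tree(tree(n, 2), v), tree(n, z)).
Decompose tree/2: tree(v, z) =?= tree(tree(n, 2), v),  x2 =?= tree(n, z).
Decompose tree/2: v =?= tree(n, 2),  z =?= v.
Bind v := tree(n, 2); substituting into the one remaining equation that mentions v gives: z =?= tree(n, 2).
Bind z := tree(n, 2); substituting into the one remaining equation that mentions z gives: x2 =?= tree(n, tree(n, 2)).
Bind x2 := tree(n, tree(n, 2)); no other remaining equation mentions x2.
Decompose tree/2: tree(t, y1) =?= tree(tree(2, 0), tree(0, n)),  tree(w, 2) =?= tree(tree(2, tree(tree(2, 2), 0)), 2).
Decompose tree/2: t =?= tree(2, 0),  y1 =?= tree(0, n).
Bind t := tree(2, 0); no other remaining equation mentions t.
Bind y1 := tree(0, n); no other remaining equation mentions y1.
Decompose tree/2: w =?= tree(2, tree(tree(2, 2), 0)),  2 =?= 2.
Bind w := tree(2, tree(tree(2, 2), 0)); no other remaining equation mentions w.
Delete trivial equation 2 =?= 2.
No equations remain and no clash or occurs-check failure arose, so a unifier exists.

YES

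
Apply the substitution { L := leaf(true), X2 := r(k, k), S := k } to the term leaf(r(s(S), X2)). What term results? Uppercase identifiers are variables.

leaf(r(s(k), r(k, k)))

Replace each occurrence of X2 with r(k, k).
Replace each occurrence of S with k.
Result: leaf(r(s(k), r(k, k))).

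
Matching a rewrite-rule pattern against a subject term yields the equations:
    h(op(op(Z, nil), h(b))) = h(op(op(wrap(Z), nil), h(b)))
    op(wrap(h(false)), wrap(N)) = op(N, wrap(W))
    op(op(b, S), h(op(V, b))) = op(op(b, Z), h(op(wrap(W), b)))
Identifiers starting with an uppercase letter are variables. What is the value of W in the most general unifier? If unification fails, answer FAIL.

FAIL

Decompose h/1: op(op(Z, nil), h(b)) = op(op(wrap(Z), nil), h(b)).
Decompose op/2: op(Z, nil) = op(wrap(Z), nil),  h(b) = h(b).
Decompose op/2: Z = wrap(Z),  nil = nil.
Occurs check fails: Z occurs in wrap(Z); the equation Z = wrap(Z) has no finite solution.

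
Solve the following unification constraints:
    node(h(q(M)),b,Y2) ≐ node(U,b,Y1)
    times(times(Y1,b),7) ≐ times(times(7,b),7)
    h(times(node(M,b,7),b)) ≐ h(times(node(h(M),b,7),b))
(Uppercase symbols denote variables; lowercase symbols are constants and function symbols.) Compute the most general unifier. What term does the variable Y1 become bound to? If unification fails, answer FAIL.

Decompose node/3: h(q(M)) ≐ U,  b ≐ b,  Y2 ≐ Y1.
Bind U := h(q(M)); no other remaining equation mentions U.
Delete trivial equation b ≐ b.
Bind Y2 := Y1; no other remaining equation mentions Y2.
Decompose times/2: times(Y1,b) ≐ times(7,b),  7 ≐ 7.
Decompose times/2: Y1 ≐ 7,  b ≐ b.
Bind Y1 := 7; no other remaining equation mentions Y1. Substituting into the earlier binding gives Y2 := 7.
Delete trivial equation b ≐ b.
Delete trivial equation 7 ≐ 7.
Decompose h/1: times(node(M,b,7),b) ≐ times(node(h(M),b,7),b).
Decompose times/2: node(M,b,7) ≐ node(h(M),b,7),  b ≐ b.
Decompose node/3: M ≐ h(M),  b ≐ b,  7 ≐ 7.
Occurs check fails: M occurs in h(M); the equation M ≐ h(M) has no finite solution.

FAIL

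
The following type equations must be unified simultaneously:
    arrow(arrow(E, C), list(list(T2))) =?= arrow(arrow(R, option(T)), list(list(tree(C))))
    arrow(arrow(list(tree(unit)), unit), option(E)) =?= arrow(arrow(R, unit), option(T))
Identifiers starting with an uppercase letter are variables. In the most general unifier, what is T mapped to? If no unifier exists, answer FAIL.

list(tree(unit))

Decompose arrow/2: arrow(E, C) =?= arrow(R, option(T)),  list(list(T2)) =?= list(list(tree(C))).
Decompose arrow/2: E =?= R,  C =?= option(T).
Bind E := R; substituting into the one remaining equation that mentions E gives: arrow(arrow(list(tree(unit)), unit), option(R)) =?= arrow(arrow(R, unit), option(T)).
Bind C := option(T); substituting into the one remaining equation that mentions C gives: list(list(T2)) =?= list(list(tree(option(T)))).
Decompose list/1: list(T2) =?= list(tree(option(T))).
Decompose list/1: T2 =?= tree(option(T)).
Bind T2 := tree(option(T)); no other remaining equation mentions T2.
Decompose arrow/2: arrow(list(tree(unit)), unit) =?= arrow(R, unit),  option(R) =?= option(T).
Decompose arrow/2: list(tree(unit)) =?= R,  unit =?= unit.
Bind R := list(tree(unit)); substituting into the one remaining equation that mentions R gives: option(list(tree(unit))) =?= option(T). Substituting into the earlier binding gives E := list(tree(unit)).
Delete trivial equation unit =?= unit.
Decompose option/1: list(tree(unit)) =?= T.
Bind T := list(tree(unit)). Substituting into the earlier bindings gives C := option(list(tree(unit))), T2 := tree(option(list(tree(unit)))).
MGU = { E ↦ list(tree(unit)), C ↦ option(list(tree(unit))), T2 ↦ tree(option(list(tree(unit)))), R ↦ list(tree(unit)), T ↦ list(tree(unit)) }, so T ↦ list(tree(unit)).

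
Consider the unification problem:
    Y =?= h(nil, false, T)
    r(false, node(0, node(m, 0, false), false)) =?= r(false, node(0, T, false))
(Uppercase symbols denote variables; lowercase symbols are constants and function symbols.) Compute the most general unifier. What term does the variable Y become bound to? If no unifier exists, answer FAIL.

Bind Y := h(nil, false, T); no other remaining equation mentions Y.
Decompose r/2: false =?= false,  node(0, node(m, 0, false), false) =?= node(0, T, false).
Delete trivial equation false =?= false.
Decompose node/3: 0 =?= 0,  node(m, 0, false) =?= T,  false =?= false.
Delete trivial equation 0 =?= 0.
Bind T := node(m, 0, false); no other remaining equation mentions T. Substituting into the earlier binding gives Y := h(nil, false, node(m, 0, false)).
Delete trivial equation false =?= false.
MGU = { Y ↦ h(nil, false, node(m, 0, false)), T ↦ node(m, 0, false) }, so Y ↦ h(nil, false, node(m, 0, false)).

h(nil, false, node(m, 0, false))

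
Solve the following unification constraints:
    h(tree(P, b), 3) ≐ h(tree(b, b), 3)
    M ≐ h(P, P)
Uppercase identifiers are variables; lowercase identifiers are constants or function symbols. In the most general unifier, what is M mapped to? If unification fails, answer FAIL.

Decompose h/2: tree(P, b) ≐ tree(b, b),  3 ≐ 3.
Decompose tree/2: P ≐ b,  b ≐ b.
Bind P := b; substituting into the one remaining equation that mentions P gives: M ≐ h(b, b).
Delete trivial equation b ≐ b.
Delete trivial equation 3 ≐ 3.
Bind M := h(b, b).
MGU = { P ↦ b, M ↦ h(b, b) }, so M ↦ h(b, b).

h(b, b)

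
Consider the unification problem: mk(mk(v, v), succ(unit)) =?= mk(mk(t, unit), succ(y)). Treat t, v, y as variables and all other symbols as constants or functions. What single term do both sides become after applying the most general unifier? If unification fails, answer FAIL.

Decompose mk/2: mk(v, v) =?= mk(t, unit),  succ(unit) =?= succ(y).
Decompose mk/2: v =?= t,  v =?= unit.
Bind v := t; substituting into the one remaining equation that mentions v gives: t =?= unit.
Bind t := unit; no other remaining equation mentions t. Substituting into the earlier binding gives v := unit.
Decompose succ/1: unit =?= y.
Bind y := unit.
Applying the MGU to either side gives mk(mk(unit, unit), succ(unit)).

mk(mk(unit, unit), succ(unit))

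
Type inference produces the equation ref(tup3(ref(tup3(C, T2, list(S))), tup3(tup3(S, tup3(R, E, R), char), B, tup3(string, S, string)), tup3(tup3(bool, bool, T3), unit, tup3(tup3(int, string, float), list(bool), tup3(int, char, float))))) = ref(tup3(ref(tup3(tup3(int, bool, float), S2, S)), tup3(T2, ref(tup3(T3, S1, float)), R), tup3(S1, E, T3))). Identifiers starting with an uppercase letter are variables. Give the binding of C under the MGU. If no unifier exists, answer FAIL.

Decompose ref/1: tup3(ref(tup3(C, T2, list(S))), tup3(tup3(S, tup3(R, E, R), char), B, tup3(string, S, string)), tup3(tup3(bool, bool, T3), unit, tup3(tup3(int, string, float), list(bool), tup3(int, char, float)))) = tup3(ref(tup3(tup3(int, bool, float), S2, S)), tup3(T2, ref(tup3(T3, S1, float)), R), tup3(S1, E, T3)).
Decompose tup3/3: ref(tup3(C, T2, list(S))) = ref(tup3(tup3(int, bool, float), S2, S)),  tup3(tup3(S, tup3(R, E, R), char), B, tup3(string, S, string)) = tup3(T2, ref(tup3(T3, S1, float)), R),  tup3(tup3(bool, bool, T3), unit, tup3(tup3(int, string, float), list(bool), tup3(int, char, float))) = tup3(S1, E, T3).
Decompose ref/1: tup3(C, T2, list(S)) = tup3(tup3(int, bool, float), S2, S).
Decompose tup3/3: C = tup3(int, bool, float),  T2 = S2,  list(S) = S.
Bind C := tup3(int, bool, float); no other remaining equation mentions C.
Bind T2 := S2; substituting into the one remaining equation that mentions T2 gives: tup3(tup3(S, tup3(R, E, R), char), B, tup3(string, S, string)) = tup3(S2, ref(tup3(T3, S1, float)), R).
Occurs check fails: S occurs in list(S); the equation S = list(S) has no finite solution.

FAIL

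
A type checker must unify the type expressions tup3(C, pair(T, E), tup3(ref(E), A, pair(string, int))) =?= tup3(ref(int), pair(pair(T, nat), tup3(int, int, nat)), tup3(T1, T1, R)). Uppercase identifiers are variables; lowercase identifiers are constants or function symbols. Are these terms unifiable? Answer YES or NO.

NO

Decompose tup3/3: C =?= ref(int),  pair(T, E) =?= pair(pair(T, nat), tup3(int, int, nat)),  tup3(ref(E), A, pair(string, int)) =?= tup3(T1, T1, R).
Bind C := ref(int); no other remaining equation mentions C.
Decompose pair/2: T =?= pair(T, nat),  E =?= tup3(int, int, nat).
Occurs check fails: T occurs in pair(T, nat); the equation T =?= pair(T, nat) has no finite solution.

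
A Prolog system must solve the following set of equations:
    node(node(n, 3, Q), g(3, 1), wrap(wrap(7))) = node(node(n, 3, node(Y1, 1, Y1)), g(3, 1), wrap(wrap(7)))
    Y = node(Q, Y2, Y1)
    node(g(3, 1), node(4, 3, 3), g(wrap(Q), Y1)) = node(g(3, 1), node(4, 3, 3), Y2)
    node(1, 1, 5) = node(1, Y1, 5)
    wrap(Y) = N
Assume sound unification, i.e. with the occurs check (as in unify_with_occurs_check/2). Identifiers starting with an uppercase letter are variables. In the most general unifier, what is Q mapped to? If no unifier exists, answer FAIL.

node(1, 1, 1)

Decompose node/3: node(n, 3, Q) = node(n, 3, node(Y1, 1, Y1)),  g(3, 1) = g(3, 1),  wrap(wrap(7)) = wrap(wrap(7)).
Decompose node/3: n = n,  3 = 3,  Q = node(Y1, 1, Y1).
Delete trivial equation n = n.
Delete trivial equation 3 = 3.
Bind Q := node(Y1, 1, Y1); substituting into the 2 remaining equations that mention Q gives: Y = node(node(Y1, 1, Y1), Y2, Y1),  node(g(3, 1), node(4, 3, 3), g(wrap(node(Y1, 1, Y1)), Y1)) = node(g(3, 1), node(4, 3, 3), Y2).
Delete trivial equation g(3, 1) = g(3, 1).
Delete trivial equation wrap(wrap(7)) = wrap(wrap(7)).
Bind Y := node(node(Y1, 1, Y1), Y2, Y1); substituting into the one remaining equation that mentions Y gives: wrap(node(node(Y1, 1, Y1), Y2, Y1)) = N.
Decompose node/3: g(3, 1) = g(3, 1),  node(4, 3, 3) = node(4, 3, 3),  g(wrap(node(Y1, 1, Y1)), Y1) = Y2.
Delete trivial equation g(3, 1) = g(3, 1).
Delete trivial equation node(4, 3, 3) = node(4, 3, 3).
Bind Y2 := g(wrap(node(Y1, 1, Y1)), Y1); substituting into the one remaining equation that mentions Y2 gives: wrap(node(node(Y1, 1, Y1), g(wrap(node(Y1, 1, Y1)), Y1), Y1)) = N. Substituting into the earlier binding gives Y := node(node(Y1, 1, Y1), g(wrap(node(Y1, 1, Y1)), Y1), Y1).
Decompose node/3: 1 = 1,  1 = Y1,  5 = 5.
Delete trivial equation 1 = 1.
Bind Y1 := 1; substituting into the one remaining equation that mentions Y1 gives: wrap(node(node(1, 1, 1), g(wrap(node(1, 1, 1)), 1), 1)) = N. Substituting into the earlier bindings gives Q := node(1, 1, 1), Y := node(node(1, 1, 1), g(wrap(node(1, 1, 1)), 1), 1), Y2 := g(wrap(node(1, 1, 1)), 1).
Delete trivial equation 5 = 5.
Bind N := wrap(node(node(1, 1, 1), g(wrap(node(1, 1, 1)), 1), 1)).
MGU = { Q = node(1, 1, 1), Y = node(node(1, 1, 1), g(wrap(node(1, 1, 1)), 1), 1), Y2 = g(wrap(node(1, 1, 1)), 1), Y1 = 1, N = wrap(node(node(1, 1, 1), g(wrap(node(1, 1, 1)), 1), 1)) }, so Q = node(1, 1, 1).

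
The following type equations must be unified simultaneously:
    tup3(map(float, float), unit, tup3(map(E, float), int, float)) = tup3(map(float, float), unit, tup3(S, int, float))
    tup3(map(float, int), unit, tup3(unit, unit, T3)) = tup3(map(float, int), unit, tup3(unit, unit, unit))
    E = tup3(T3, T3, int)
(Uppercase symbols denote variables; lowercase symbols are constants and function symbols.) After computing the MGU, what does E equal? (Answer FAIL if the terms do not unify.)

tup3(unit, unit, int)

Decompose tup3/3: map(float, float) = map(float, float),  unit = unit,  tup3(map(E, float), int, float) = tup3(S, int, float).
Delete trivial equation map(float, float) = map(float, float).
Delete trivial equation unit = unit.
Decompose tup3/3: map(E, float) = S,  int = int,  float = float.
Bind S := map(E, float); no other remaining equation mentions S.
Delete trivial equation int = int.
Delete trivial equation float = float.
Decompose tup3/3: map(float, int) = map(float, int),  unit = unit,  tup3(unit, unit, T3) = tup3(unit, unit, unit).
Delete trivial equation map(float, int) = map(float, int).
Delete trivial equation unit = unit.
Decompose tup3/3: unit = unit,  unit = unit,  T3 = unit.
Delete trivial equation unit = unit.
Delete trivial equation unit = unit.
Bind T3 := unit; substituting into the remaining equation gives: E = tup3(unit, unit, int).
Bind E := tup3(unit, unit, int). Substituting into the earlier binding gives S := map(tup3(unit, unit, int), float).
MGU = { S := map(tup3(unit, unit, int), float), T3 := unit, E := tup3(unit, unit, int) }, so E := tup3(unit, unit, int).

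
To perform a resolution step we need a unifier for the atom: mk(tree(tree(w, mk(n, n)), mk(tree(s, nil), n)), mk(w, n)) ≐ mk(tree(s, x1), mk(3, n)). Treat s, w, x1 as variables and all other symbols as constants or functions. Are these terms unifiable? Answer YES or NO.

Decompose mk/2: tree(tree(w, mk(n, n)), mk(tree(s, nil), n)) ≐ tree(s, x1),  mk(w, n) ≐ mk(3, n).
Decompose tree/2: tree(w, mk(n, n)) ≐ s,  mk(tree(s, nil), n) ≐ x1.
Bind s := tree(w, mk(n, n)); substituting into the one remaining equation that mentions s gives: mk(tree(tree(w, mk(n, n)), nil), n) ≐ x1.
Bind x1 := mk(tree(tree(w, mk(n, n)), nil), n); no other remaining equation mentions x1.
Decompose mk/2: w ≐ 3,  n ≐ n.
Bind w := 3; no other remaining equation mentions w. Substituting into the earlier bindings gives s := tree(3, mk(n, n)), x1 := mk(tree(tree(3, mk(n, n)), nil), n).
Delete trivial equation n ≐ n.
No equations remain and no clash or occurs-check failure arose, so a unifier exists.

YES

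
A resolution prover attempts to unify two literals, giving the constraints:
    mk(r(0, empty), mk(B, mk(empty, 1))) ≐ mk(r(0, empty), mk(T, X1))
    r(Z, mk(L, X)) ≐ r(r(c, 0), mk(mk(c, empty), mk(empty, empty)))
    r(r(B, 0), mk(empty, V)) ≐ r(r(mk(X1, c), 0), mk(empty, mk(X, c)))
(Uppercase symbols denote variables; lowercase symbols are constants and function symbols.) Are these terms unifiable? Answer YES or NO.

Decompose mk/2: r(0, empty) ≐ r(0, empty),  mk(B, mk(empty, 1)) ≐ mk(T, X1).
Delete trivial equation r(0, empty) ≐ r(0, empty).
Decompose mk/2: B ≐ T,  mk(empty, 1) ≐ X1.
Bind B := T; substituting into the one remaining equation that mentions B gives: r(r(T, 0), mk(empty, V)) ≐ r(r(mk(X1, c), 0), mk(empty, mk(X, c))).
Bind X1 := mk(empty, 1); substituting into the one remaining equation that mentions X1 gives: r(r(T, 0), mk(empty, V)) ≐ r(r(mk(mk(empty, 1), c), 0), mk(empty, mk(X, c))).
Decompose r/2: Z ≐ r(c, 0),  mk(L, X) ≐ mk(mk(c, empty), mk(empty, empty)).
Bind Z := r(c, 0); no other remaining equation mentions Z.
Decompose mk/2: L ≐ mk(c, empty),  X ≐ mk(empty, empty).
Bind L := mk(c, empty); no other remaining equation mentions L.
Bind X := mk(empty, empty); substituting into the remaining equation gives: r(r(T, 0), mk(empty, V)) ≐ r(r(mk(mk(empty, 1), c), 0), mk(empty, mk(mk(empty, empty), c))).
Decompose r/2: r(T, 0) ≐ r(mk(mk(empty, 1), c), 0),  mk(empty, V) ≐ mk(empty, mk(mk(empty, empty), c)).
Decompose r/2: T ≐ mk(mk(empty, 1), c),  0 ≐ 0.
Bind T := mk(mk(empty, 1), c); no other remaining equation mentions T. Substituting into the earlier binding gives B := mk(mk(empty, 1), c).
Delete trivial equation 0 ≐ 0.
Decompose mk/2: empty ≐ empty,  V ≐ mk(mk(empty, empty), c).
Delete trivial equation empty ≐ empty.
Bind V := mk(mk(empty, empty), c).
No equations remain and no clash or occurs-check failure arose, so a unifier exists.

YES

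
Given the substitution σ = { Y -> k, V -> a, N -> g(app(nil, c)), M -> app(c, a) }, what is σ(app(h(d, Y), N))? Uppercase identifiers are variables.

Replace each occurrence of Y with k.
Replace each occurrence of N with g(app(nil, c)).
Result: app(h(d, k), g(app(nil, c))).

app(h(d, k), g(app(nil, c)))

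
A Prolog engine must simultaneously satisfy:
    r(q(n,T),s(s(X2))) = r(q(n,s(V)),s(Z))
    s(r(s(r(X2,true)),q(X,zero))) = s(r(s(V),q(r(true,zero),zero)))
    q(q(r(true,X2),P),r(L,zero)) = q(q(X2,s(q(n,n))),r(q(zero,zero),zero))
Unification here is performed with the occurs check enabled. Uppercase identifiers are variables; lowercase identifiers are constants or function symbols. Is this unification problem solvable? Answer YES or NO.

NO

Decompose r/2: q(n,T) = q(n,s(V)),  s(s(X2)) = s(Z).
Decompose q/2: n = n,  T = s(V).
Delete trivial equation n = n.
Bind T := s(V); no other remaining equation mentions T.
Decompose s/1: s(X2) = Z.
Bind Z := s(X2); no other remaining equation mentions Z.
Decompose s/1: r(s(r(X2,true)),q(X,zero)) = r(s(V),q(r(true,zero),zero)).
Decompose r/2: s(r(X2,true)) = s(V),  q(X,zero) = q(r(true,zero),zero).
Decompose s/1: r(X2,true) = V.
Bind V := r(X2,true); no other remaining equation mentions V. Substituting into the earlier binding gives T := s(r(X2,true)).
Decompose q/2: X = r(true,zero),  zero = zero.
Bind X := r(true,zero); no other remaining equation mentions X.
Delete trivial equation zero = zero.
Decompose q/2: q(r(true,X2),P) = q(X2,s(q(n,n))),  r(L,zero) = r(q(zero,zero),zero).
Decompose q/2: r(true,X2) = X2,  P = s(q(n,n)).
Occurs check fails: X2 occurs in r(true,X2); the equation X2 = r(true,X2) has no finite solution.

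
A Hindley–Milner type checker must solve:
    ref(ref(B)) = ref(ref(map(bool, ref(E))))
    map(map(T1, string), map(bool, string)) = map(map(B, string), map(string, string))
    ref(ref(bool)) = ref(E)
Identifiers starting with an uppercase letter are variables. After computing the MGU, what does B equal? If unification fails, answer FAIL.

Decompose ref/1: ref(B) = ref(map(bool, ref(E))).
Decompose ref/1: B = map(bool, ref(E)).
Bind B := map(bool, ref(E)); substituting into the one remaining equation that mentions B gives: map(map(T1, string), map(bool, string)) = map(map(map(bool, ref(E)), string), map(string, string)).
Decompose map/2: map(T1, string) = map(map(bool, ref(E)), string),  map(bool, string) = map(string, string).
Decompose map/2: T1 = map(bool, ref(E)),  string = string.
Bind T1 := map(bool, ref(E)); no other remaining equation mentions T1.
Delete trivial equation string = string.
Decompose map/2: bool = string,  string = string.
Clash: constants bool and string differ; no unifier exists.

FAIL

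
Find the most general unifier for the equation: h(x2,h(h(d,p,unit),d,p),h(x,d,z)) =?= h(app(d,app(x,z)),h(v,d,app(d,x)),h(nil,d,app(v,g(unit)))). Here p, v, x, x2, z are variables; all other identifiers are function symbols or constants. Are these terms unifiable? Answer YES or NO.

Decompose h/3: x2 =?= app(d,app(x,z)),  h(h(d,p,unit),d,p) =?= h(v,d,app(d,x)),  h(x,d,z) =?= h(nil,d,app(v,g(unit))).
Bind x2 := app(d,app(x,z)); no other remaining equation mentions x2.
Decompose h/3: h(d,p,unit) =?= v,  d =?= d,  p =?= app(d,x).
Bind v := h(d,p,unit); substituting into the one remaining equation that mentions v gives: h(x,d,z) =?= h(nil,d,app(h(d,p,unit),g(unit))).
Delete trivial equation d =?= d.
Bind p := app(d,x); substituting into the remaining equation gives: h(x,d,z) =?= h(nil,d,app(h(d,app(d,x),unit),g(unit))). Substituting into the earlier binding gives v := h(d,app(d,x),unit).
Decompose h/3: x =?= nil,  d =?= d,  z =?= app(h(d,app(d,x),unit),g(unit)).
Bind x := nil; substituting into the one remaining equation that mentions x gives: z =?= app(h(d,app(d,nil),unit),g(unit)). Substituting into the earlier bindings gives x2 := app(d,app(nil,z)), v := h(d,app(d,nil),unit), p := app(d,nil).
Delete trivial equation d =?= d.
Bind z := app(h(d,app(d,nil),unit),g(unit)). Substituting into the earlier binding gives x2 := app(d,app(nil,app(h(d,app(d,nil),unit),g(unit)))).
No equations remain and no clash or occurs-check failure arose, so a unifier exists.

YES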